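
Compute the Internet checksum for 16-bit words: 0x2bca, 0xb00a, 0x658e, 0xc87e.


Sum all words (with carry folding):
+ 0x2bca = 0x2bca
+ 0xb00a = 0xdbd4
+ 0x658e = 0x4163
+ 0xc87e = 0x09e2
One's complement: ~0x09e2
Checksum = 0xf61d


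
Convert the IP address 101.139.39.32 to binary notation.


101 = 01100101
139 = 10001011
39 = 00100111
32 = 00100000
Binary: 01100101.10001011.00100111.00100000


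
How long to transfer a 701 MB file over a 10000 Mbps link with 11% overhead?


Effective throughput = 10000 * (1 - 11/100) = 8900 Mbps
File size in Mb = 701 * 8 = 5608 Mb
Time = 5608 / 8900
Time = 0.6301 seconds


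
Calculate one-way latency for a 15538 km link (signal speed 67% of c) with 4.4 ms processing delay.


Speed = 0.67 * 3e5 km/s = 201000 km/s
Propagation delay = 15538 / 201000 = 0.0773 s = 77.3035 ms
Processing delay = 4.4 ms
Total one-way latency = 81.7035 ms


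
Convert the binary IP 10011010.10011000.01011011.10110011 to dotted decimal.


10011010 = 154
10011000 = 152
01011011 = 91
10110011 = 179
IP: 154.152.91.179


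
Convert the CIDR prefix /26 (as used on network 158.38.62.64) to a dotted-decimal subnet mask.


/26 means 26 network bits, 6 host bits
Binary: 11111111111111111111111111000000
Mask: 255.255.255.192


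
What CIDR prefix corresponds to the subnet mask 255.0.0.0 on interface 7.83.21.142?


Binary: 11111111.00000000.00000000.00000000
Count leading 1s
Prefix: /8


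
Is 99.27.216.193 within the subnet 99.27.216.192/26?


Subnet network: 99.27.216.192
Test IP AND mask: 99.27.216.192
Yes, 99.27.216.193 is in 99.27.216.192/26


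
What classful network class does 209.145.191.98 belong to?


First octet: 209
Binary: 11010001
110xxxxx -> Class C (192-223)
Class C, default mask 255.255.255.0 (/24)


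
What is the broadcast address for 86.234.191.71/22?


Network: 86.234.188.0/22
Host bits = 10
Set all host bits to 1:
Broadcast: 86.234.191.255


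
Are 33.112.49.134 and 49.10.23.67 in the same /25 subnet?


Mask: 255.255.255.128
33.112.49.134 AND mask = 33.112.49.128
49.10.23.67 AND mask = 49.10.23.0
No, different subnets (33.112.49.128 vs 49.10.23.0)


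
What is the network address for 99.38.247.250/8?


IP:   01100011.00100110.11110111.11111010
Mask: 11111111.00000000.00000000.00000000
AND operation:
Net:  01100011.00000000.00000000.00000000
Network: 99.0.0.0/8


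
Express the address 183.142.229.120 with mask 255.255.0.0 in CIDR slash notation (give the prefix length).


Binary: 11111111.11111111.00000000.00000000
Count leading 1s
Prefix: /16


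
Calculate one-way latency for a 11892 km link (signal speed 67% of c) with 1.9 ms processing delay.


Speed = 0.67 * 3e5 km/s = 201000 km/s
Propagation delay = 11892 / 201000 = 0.0592 s = 59.1642 ms
Processing delay = 1.9 ms
Total one-way latency = 61.0642 ms


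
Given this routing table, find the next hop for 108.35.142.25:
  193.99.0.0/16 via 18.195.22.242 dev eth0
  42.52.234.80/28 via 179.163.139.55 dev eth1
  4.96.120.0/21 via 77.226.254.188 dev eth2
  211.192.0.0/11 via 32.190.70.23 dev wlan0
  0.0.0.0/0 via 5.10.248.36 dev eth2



Longest prefix match for 108.35.142.25:
  /16 193.99.0.0: no
  /28 42.52.234.80: no
  /21 4.96.120.0: no
  /11 211.192.0.0: no
  /0 0.0.0.0: MATCH
Selected: next-hop 5.10.248.36 via eth2 (matched /0)


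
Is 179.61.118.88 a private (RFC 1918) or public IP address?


RFC 1918 private ranges:
  10.0.0.0/8 (10.0.0.0 - 10.255.255.255)
  172.16.0.0/12 (172.16.0.0 - 172.31.255.255)
  192.168.0.0/16 (192.168.0.0 - 192.168.255.255)
Public (not in any RFC 1918 range)


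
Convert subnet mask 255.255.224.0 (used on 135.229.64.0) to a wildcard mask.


Subnet mask: 255.255.224.0
Wildcard = 255.255.255.255 - subnet mask
255 - 255 = 0
255 - 255 = 0
255 - 224 = 31
255 - 0 = 255
Wildcard: 0.0.31.255


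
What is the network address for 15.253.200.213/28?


IP:   00001111.11111101.11001000.11010101
Mask: 11111111.11111111.11111111.11110000
AND operation:
Net:  00001111.11111101.11001000.11010000
Network: 15.253.200.208/28


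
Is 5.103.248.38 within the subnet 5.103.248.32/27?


Subnet network: 5.103.248.32
Test IP AND mask: 5.103.248.32
Yes, 5.103.248.38 is in 5.103.248.32/27


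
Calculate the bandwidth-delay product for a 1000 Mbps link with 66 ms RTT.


BDP = bandwidth * RTT
= 1000 Mbps * 66 ms
= 1000 * 1e6 * 66 / 1000 bits
= 66000000 bits
= 8250000 bytes
= 8056.6406 KB
BDP = 66000000 bits (8250000 bytes)


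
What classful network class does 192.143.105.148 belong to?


First octet: 192
Binary: 11000000
110xxxxx -> Class C (192-223)
Class C, default mask 255.255.255.0 (/24)


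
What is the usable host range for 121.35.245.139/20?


Network: 121.35.240.0
Broadcast: 121.35.255.255
First usable = network + 1
Last usable = broadcast - 1
Range: 121.35.240.1 to 121.35.255.254


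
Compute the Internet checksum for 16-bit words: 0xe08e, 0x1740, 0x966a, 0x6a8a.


Sum all words (with carry folding):
+ 0xe08e = 0xe08e
+ 0x1740 = 0xf7ce
+ 0x966a = 0x8e39
+ 0x6a8a = 0xf8c3
One's complement: ~0xf8c3
Checksum = 0x073c


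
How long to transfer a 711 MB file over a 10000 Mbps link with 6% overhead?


Effective throughput = 10000 * (1 - 6/100) = 9400 Mbps
File size in Mb = 711 * 8 = 5688 Mb
Time = 5688 / 9400
Time = 0.6051 seconds


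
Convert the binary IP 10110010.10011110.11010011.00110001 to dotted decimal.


10110010 = 178
10011110 = 158
11010011 = 211
00110001 = 49
IP: 178.158.211.49


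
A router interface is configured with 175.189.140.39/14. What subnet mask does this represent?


/14 means 14 network bits, 18 host bits
Binary: 11111111111111000000000000000000
Mask: 255.252.0.0


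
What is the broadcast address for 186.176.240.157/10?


Network: 186.128.0.0/10
Host bits = 22
Set all host bits to 1:
Broadcast: 186.191.255.255


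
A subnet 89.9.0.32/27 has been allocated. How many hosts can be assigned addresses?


Host bits = 32 - 27 = 5
Total addresses = 2^5 = 32
Usable = total - 2 (network and broadcast)
Usable hosts: 30


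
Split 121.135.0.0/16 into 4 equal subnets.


New prefix = 16 + 2 = 18
Each subnet has 16384 addresses
  121.135.0.0/18
  121.135.64.0/18
  121.135.128.0/18
  121.135.192.0/18
Subnets: 121.135.0.0/18, 121.135.64.0/18, 121.135.128.0/18, 121.135.192.0/18


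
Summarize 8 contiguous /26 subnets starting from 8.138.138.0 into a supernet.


Original prefix: /26
Number of subnets: 8 = 2^3
New prefix = 26 - 3 = 23
Supernet: 8.138.138.0/23


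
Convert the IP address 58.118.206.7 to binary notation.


58 = 00111010
118 = 01110110
206 = 11001110
7 = 00000111
Binary: 00111010.01110110.11001110.00000111


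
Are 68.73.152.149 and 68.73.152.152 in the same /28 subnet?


Mask: 255.255.255.240
68.73.152.149 AND mask = 68.73.152.144
68.73.152.152 AND mask = 68.73.152.144
Yes, same subnet (68.73.152.144)


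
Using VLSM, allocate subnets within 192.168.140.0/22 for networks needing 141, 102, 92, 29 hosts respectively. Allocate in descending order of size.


141 hosts -> /24 (254 usable): 192.168.140.0/24
102 hosts -> /25 (126 usable): 192.168.141.0/25
92 hosts -> /25 (126 usable): 192.168.141.128/25
29 hosts -> /27 (30 usable): 192.168.142.0/27
Allocation: 192.168.140.0/24 (141 hosts, 254 usable); 192.168.141.0/25 (102 hosts, 126 usable); 192.168.141.128/25 (92 hosts, 126 usable); 192.168.142.0/27 (29 hosts, 30 usable)


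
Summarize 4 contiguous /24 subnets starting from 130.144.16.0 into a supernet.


Original prefix: /24
Number of subnets: 4 = 2^2
New prefix = 24 - 2 = 22
Supernet: 130.144.16.0/22


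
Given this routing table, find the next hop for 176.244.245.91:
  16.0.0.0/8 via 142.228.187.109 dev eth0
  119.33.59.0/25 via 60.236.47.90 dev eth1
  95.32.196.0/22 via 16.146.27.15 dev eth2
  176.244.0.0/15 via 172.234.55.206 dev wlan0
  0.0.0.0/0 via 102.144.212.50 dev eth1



Longest prefix match for 176.244.245.91:
  /8 16.0.0.0: no
  /25 119.33.59.0: no
  /22 95.32.196.0: no
  /15 176.244.0.0: MATCH
  /0 0.0.0.0: MATCH
Selected: next-hop 172.234.55.206 via wlan0 (matched /15)


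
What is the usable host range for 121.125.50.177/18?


Network: 121.125.0.0
Broadcast: 121.125.63.255
First usable = network + 1
Last usable = broadcast - 1
Range: 121.125.0.1 to 121.125.63.254


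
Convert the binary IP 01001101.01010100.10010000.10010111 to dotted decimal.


01001101 = 77
01010100 = 84
10010000 = 144
10010111 = 151
IP: 77.84.144.151


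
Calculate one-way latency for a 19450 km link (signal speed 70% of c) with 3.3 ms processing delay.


Speed = 0.7 * 3e5 km/s = 210000 km/s
Propagation delay = 19450 / 210000 = 0.0926 s = 92.619 ms
Processing delay = 3.3 ms
Total one-way latency = 95.919 ms


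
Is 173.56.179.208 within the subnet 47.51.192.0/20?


Subnet network: 47.51.192.0
Test IP AND mask: 173.56.176.0
No, 173.56.179.208 is not in 47.51.192.0/20


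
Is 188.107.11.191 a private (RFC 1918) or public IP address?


RFC 1918 private ranges:
  10.0.0.0/8 (10.0.0.0 - 10.255.255.255)
  172.16.0.0/12 (172.16.0.0 - 172.31.255.255)
  192.168.0.0/16 (192.168.0.0 - 192.168.255.255)
Public (not in any RFC 1918 range)


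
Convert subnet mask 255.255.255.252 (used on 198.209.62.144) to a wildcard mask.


Subnet mask: 255.255.255.252
Wildcard = 255.255.255.255 - subnet mask
255 - 255 = 0
255 - 255 = 0
255 - 255 = 0
255 - 252 = 3
Wildcard: 0.0.0.3


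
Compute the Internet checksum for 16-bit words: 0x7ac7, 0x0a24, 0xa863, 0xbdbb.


Sum all words (with carry folding):
+ 0x7ac7 = 0x7ac7
+ 0x0a24 = 0x84eb
+ 0xa863 = 0x2d4f
+ 0xbdbb = 0xeb0a
One's complement: ~0xeb0a
Checksum = 0x14f5


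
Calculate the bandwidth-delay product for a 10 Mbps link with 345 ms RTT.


BDP = bandwidth * RTT
= 10 Mbps * 345 ms
= 10 * 1e6 * 345 / 1000 bits
= 3450000 bits
= 431250 bytes
= 421.1426 KB
BDP = 3450000 bits (431250 bytes)


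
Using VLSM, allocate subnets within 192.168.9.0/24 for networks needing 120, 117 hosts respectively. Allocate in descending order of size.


120 hosts -> /25 (126 usable): 192.168.9.0/25
117 hosts -> /25 (126 usable): 192.168.9.128/25
Allocation: 192.168.9.0/25 (120 hosts, 126 usable); 192.168.9.128/25 (117 hosts, 126 usable)


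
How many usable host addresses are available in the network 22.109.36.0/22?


Host bits = 32 - 22 = 10
Total addresses = 2^10 = 1024
Usable = total - 2 (network and broadcast)
Usable hosts: 1022


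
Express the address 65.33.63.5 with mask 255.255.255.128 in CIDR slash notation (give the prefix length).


Binary: 11111111.11111111.11111111.10000000
Count leading 1s
Prefix: /25


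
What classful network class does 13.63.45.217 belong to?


First octet: 13
Binary: 00001101
0xxxxxxx -> Class A (1-126)
Class A, default mask 255.0.0.0 (/8)


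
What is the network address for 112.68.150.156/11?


IP:   01110000.01000100.10010110.10011100
Mask: 11111111.11100000.00000000.00000000
AND operation:
Net:  01110000.01000000.00000000.00000000
Network: 112.64.0.0/11


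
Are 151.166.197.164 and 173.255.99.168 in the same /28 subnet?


Mask: 255.255.255.240
151.166.197.164 AND mask = 151.166.197.160
173.255.99.168 AND mask = 173.255.99.160
No, different subnets (151.166.197.160 vs 173.255.99.160)


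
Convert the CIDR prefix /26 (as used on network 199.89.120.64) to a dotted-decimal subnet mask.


/26 means 26 network bits, 6 host bits
Binary: 11111111111111111111111111000000
Mask: 255.255.255.192


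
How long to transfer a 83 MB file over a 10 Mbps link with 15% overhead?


Effective throughput = 10 * (1 - 15/100) = 8.5 Mbps
File size in Mb = 83 * 8 = 664 Mb
Time = 664 / 8.5
Time = 78.1176 seconds


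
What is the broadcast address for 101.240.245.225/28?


Network: 101.240.245.224/28
Host bits = 4
Set all host bits to 1:
Broadcast: 101.240.245.239


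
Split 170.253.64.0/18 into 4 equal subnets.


New prefix = 18 + 2 = 20
Each subnet has 4096 addresses
  170.253.64.0/20
  170.253.80.0/20
  170.253.96.0/20
  170.253.112.0/20
Subnets: 170.253.64.0/20, 170.253.80.0/20, 170.253.96.0/20, 170.253.112.0/20


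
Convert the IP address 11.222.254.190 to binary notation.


11 = 00001011
222 = 11011110
254 = 11111110
190 = 10111110
Binary: 00001011.11011110.11111110.10111110


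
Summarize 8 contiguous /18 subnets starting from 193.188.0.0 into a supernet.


Original prefix: /18
Number of subnets: 8 = 2^3
New prefix = 18 - 3 = 15
Supernet: 193.188.0.0/15


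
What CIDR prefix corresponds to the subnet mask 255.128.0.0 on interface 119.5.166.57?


Binary: 11111111.10000000.00000000.00000000
Count leading 1s
Prefix: /9


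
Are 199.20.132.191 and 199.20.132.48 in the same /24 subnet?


Mask: 255.255.255.0
199.20.132.191 AND mask = 199.20.132.0
199.20.132.48 AND mask = 199.20.132.0
Yes, same subnet (199.20.132.0)


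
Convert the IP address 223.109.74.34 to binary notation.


223 = 11011111
109 = 01101101
74 = 01001010
34 = 00100010
Binary: 11011111.01101101.01001010.00100010


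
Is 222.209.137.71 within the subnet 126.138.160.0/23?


Subnet network: 126.138.160.0
Test IP AND mask: 222.209.136.0
No, 222.209.137.71 is not in 126.138.160.0/23


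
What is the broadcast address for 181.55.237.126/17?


Network: 181.55.128.0/17
Host bits = 15
Set all host bits to 1:
Broadcast: 181.55.255.255


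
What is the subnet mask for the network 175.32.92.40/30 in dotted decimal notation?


/30 means 30 network bits, 2 host bits
Binary: 11111111111111111111111111111100
Mask: 255.255.255.252


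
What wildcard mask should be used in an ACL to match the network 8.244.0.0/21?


Subnet mask: 255.255.248.0
Wildcard = 255.255.255.255 - subnet mask
255 - 255 = 0
255 - 255 = 0
255 - 248 = 7
255 - 0 = 255
Wildcard: 0.0.7.255


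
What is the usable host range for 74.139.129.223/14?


Network: 74.136.0.0
Broadcast: 74.139.255.255
First usable = network + 1
Last usable = broadcast - 1
Range: 74.136.0.1 to 74.139.255.254


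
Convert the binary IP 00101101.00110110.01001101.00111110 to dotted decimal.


00101101 = 45
00110110 = 54
01001101 = 77
00111110 = 62
IP: 45.54.77.62


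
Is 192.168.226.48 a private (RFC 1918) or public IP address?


RFC 1918 private ranges:
  10.0.0.0/8 (10.0.0.0 - 10.255.255.255)
  172.16.0.0/12 (172.16.0.0 - 172.31.255.255)
  192.168.0.0/16 (192.168.0.0 - 192.168.255.255)
Private (in 192.168.0.0/16)


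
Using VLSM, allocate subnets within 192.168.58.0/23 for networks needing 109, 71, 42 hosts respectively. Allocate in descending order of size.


109 hosts -> /25 (126 usable): 192.168.58.0/25
71 hosts -> /25 (126 usable): 192.168.58.128/25
42 hosts -> /26 (62 usable): 192.168.59.0/26
Allocation: 192.168.58.0/25 (109 hosts, 126 usable); 192.168.58.128/25 (71 hosts, 126 usable); 192.168.59.0/26 (42 hosts, 62 usable)


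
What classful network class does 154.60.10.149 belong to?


First octet: 154
Binary: 10011010
10xxxxxx -> Class B (128-191)
Class B, default mask 255.255.0.0 (/16)


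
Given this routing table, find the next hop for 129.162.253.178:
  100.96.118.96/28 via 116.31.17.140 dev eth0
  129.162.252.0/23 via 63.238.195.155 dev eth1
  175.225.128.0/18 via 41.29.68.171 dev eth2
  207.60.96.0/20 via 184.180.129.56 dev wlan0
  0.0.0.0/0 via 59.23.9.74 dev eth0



Longest prefix match for 129.162.253.178:
  /28 100.96.118.96: no
  /23 129.162.252.0: MATCH
  /18 175.225.128.0: no
  /20 207.60.96.0: no
  /0 0.0.0.0: MATCH
Selected: next-hop 63.238.195.155 via eth1 (matched /23)


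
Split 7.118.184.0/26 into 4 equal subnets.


New prefix = 26 + 2 = 28
Each subnet has 16 addresses
  7.118.184.0/28
  7.118.184.16/28
  7.118.184.32/28
  7.118.184.48/28
Subnets: 7.118.184.0/28, 7.118.184.16/28, 7.118.184.32/28, 7.118.184.48/28


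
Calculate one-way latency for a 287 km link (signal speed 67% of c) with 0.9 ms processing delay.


Speed = 0.67 * 3e5 km/s = 201000 km/s
Propagation delay = 287 / 201000 = 0.0014 s = 1.4279 ms
Processing delay = 0.9 ms
Total one-way latency = 2.3279 ms


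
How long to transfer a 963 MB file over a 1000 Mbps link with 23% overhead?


Effective throughput = 1000 * (1 - 23/100) = 770 Mbps
File size in Mb = 963 * 8 = 7704 Mb
Time = 7704 / 770
Time = 10.0052 seconds


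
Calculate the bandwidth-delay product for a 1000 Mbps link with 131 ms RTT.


BDP = bandwidth * RTT
= 1000 Mbps * 131 ms
= 1000 * 1e6 * 131 / 1000 bits
= 131000000 bits
= 16375000 bytes
= 15991.2109 KB
BDP = 131000000 bits (16375000 bytes)


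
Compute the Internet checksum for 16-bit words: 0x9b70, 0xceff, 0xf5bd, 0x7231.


Sum all words (with carry folding):
+ 0x9b70 = 0x9b70
+ 0xceff = 0x6a70
+ 0xf5bd = 0x602e
+ 0x7231 = 0xd25f
One's complement: ~0xd25f
Checksum = 0x2da0


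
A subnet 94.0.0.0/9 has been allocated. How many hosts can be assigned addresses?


Host bits = 32 - 9 = 23
Total addresses = 2^23 = 8388608
Usable = total - 2 (network and broadcast)
Usable hosts: 8388606


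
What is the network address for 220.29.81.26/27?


IP:   11011100.00011101.01010001.00011010
Mask: 11111111.11111111.11111111.11100000
AND operation:
Net:  11011100.00011101.01010001.00000000
Network: 220.29.81.0/27


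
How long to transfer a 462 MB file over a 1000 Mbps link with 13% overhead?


Effective throughput = 1000 * (1 - 13/100) = 870 Mbps
File size in Mb = 462 * 8 = 3696 Mb
Time = 3696 / 870
Time = 4.2483 seconds


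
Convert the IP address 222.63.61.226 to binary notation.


222 = 11011110
63 = 00111111
61 = 00111101
226 = 11100010
Binary: 11011110.00111111.00111101.11100010


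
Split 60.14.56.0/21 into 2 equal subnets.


New prefix = 21 + 1 = 22
Each subnet has 1024 addresses
  60.14.56.0/22
  60.14.60.0/22
Subnets: 60.14.56.0/22, 60.14.60.0/22


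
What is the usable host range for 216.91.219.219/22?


Network: 216.91.216.0
Broadcast: 216.91.219.255
First usable = network + 1
Last usable = broadcast - 1
Range: 216.91.216.1 to 216.91.219.254


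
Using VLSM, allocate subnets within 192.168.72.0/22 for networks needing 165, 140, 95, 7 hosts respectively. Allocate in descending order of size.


165 hosts -> /24 (254 usable): 192.168.72.0/24
140 hosts -> /24 (254 usable): 192.168.73.0/24
95 hosts -> /25 (126 usable): 192.168.74.0/25
7 hosts -> /28 (14 usable): 192.168.74.128/28
Allocation: 192.168.72.0/24 (165 hosts, 254 usable); 192.168.73.0/24 (140 hosts, 254 usable); 192.168.74.0/25 (95 hosts, 126 usable); 192.168.74.128/28 (7 hosts, 14 usable)


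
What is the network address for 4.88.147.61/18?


IP:   00000100.01011000.10010011.00111101
Mask: 11111111.11111111.11000000.00000000
AND operation:
Net:  00000100.01011000.10000000.00000000
Network: 4.88.128.0/18


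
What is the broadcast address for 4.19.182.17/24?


Network: 4.19.182.0/24
Host bits = 8
Set all host bits to 1:
Broadcast: 4.19.182.255


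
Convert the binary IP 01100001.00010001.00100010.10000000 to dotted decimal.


01100001 = 97
00010001 = 17
00100010 = 34
10000000 = 128
IP: 97.17.34.128


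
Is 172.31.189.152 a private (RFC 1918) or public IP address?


RFC 1918 private ranges:
  10.0.0.0/8 (10.0.0.0 - 10.255.255.255)
  172.16.0.0/12 (172.16.0.0 - 172.31.255.255)
  192.168.0.0/16 (192.168.0.0 - 192.168.255.255)
Private (in 172.16.0.0/12)


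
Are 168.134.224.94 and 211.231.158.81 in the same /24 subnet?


Mask: 255.255.255.0
168.134.224.94 AND mask = 168.134.224.0
211.231.158.81 AND mask = 211.231.158.0
No, different subnets (168.134.224.0 vs 211.231.158.0)


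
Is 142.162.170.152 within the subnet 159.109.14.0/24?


Subnet network: 159.109.14.0
Test IP AND mask: 142.162.170.0
No, 142.162.170.152 is not in 159.109.14.0/24


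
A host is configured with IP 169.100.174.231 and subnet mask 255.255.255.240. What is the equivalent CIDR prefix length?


Binary: 11111111.11111111.11111111.11110000
Count leading 1s
Prefix: /28


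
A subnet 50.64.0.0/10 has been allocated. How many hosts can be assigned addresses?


Host bits = 32 - 10 = 22
Total addresses = 2^22 = 4194304
Usable = total - 2 (network and broadcast)
Usable hosts: 4194302


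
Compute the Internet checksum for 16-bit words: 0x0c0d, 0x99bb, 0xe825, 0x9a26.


Sum all words (with carry folding):
+ 0x0c0d = 0x0c0d
+ 0x99bb = 0xa5c8
+ 0xe825 = 0x8dee
+ 0x9a26 = 0x2815
One's complement: ~0x2815
Checksum = 0xd7ea


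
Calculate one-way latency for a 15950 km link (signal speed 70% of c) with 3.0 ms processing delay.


Speed = 0.7 * 3e5 km/s = 210000 km/s
Propagation delay = 15950 / 210000 = 0.076 s = 75.9524 ms
Processing delay = 3.0 ms
Total one-way latency = 78.9524 ms


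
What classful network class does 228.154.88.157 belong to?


First octet: 228
Binary: 11100100
1110xxxx -> Class D (224-239)
Class D (multicast), default mask N/A


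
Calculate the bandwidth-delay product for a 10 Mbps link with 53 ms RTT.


BDP = bandwidth * RTT
= 10 Mbps * 53 ms
= 10 * 1e6 * 53 / 1000 bits
= 530000 bits
= 66250 bytes
= 64.6973 KB
BDP = 530000 bits (66250 bytes)


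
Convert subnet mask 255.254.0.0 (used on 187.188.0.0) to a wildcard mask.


Subnet mask: 255.254.0.0
Wildcard = 255.255.255.255 - subnet mask
255 - 255 = 0
255 - 254 = 1
255 - 0 = 255
255 - 0 = 255
Wildcard: 0.1.255.255


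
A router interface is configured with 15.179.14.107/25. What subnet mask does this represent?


/25 means 25 network bits, 7 host bits
Binary: 11111111111111111111111110000000
Mask: 255.255.255.128


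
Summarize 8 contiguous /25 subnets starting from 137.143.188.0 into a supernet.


Original prefix: /25
Number of subnets: 8 = 2^3
New prefix = 25 - 3 = 22
Supernet: 137.143.188.0/22


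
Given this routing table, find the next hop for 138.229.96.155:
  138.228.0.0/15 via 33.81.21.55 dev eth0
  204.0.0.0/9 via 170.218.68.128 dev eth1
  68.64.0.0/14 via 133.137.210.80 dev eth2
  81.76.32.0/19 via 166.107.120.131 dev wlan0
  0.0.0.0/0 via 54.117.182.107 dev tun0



Longest prefix match for 138.229.96.155:
  /15 138.228.0.0: MATCH
  /9 204.0.0.0: no
  /14 68.64.0.0: no
  /19 81.76.32.0: no
  /0 0.0.0.0: MATCH
Selected: next-hop 33.81.21.55 via eth0 (matched /15)


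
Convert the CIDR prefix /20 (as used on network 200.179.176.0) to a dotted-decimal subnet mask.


/20 means 20 network bits, 12 host bits
Binary: 11111111111111111111000000000000
Mask: 255.255.240.0


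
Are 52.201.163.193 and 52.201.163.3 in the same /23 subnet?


Mask: 255.255.254.0
52.201.163.193 AND mask = 52.201.162.0
52.201.163.3 AND mask = 52.201.162.0
Yes, same subnet (52.201.162.0)


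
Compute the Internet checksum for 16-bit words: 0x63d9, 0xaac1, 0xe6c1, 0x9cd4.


Sum all words (with carry folding):
+ 0x63d9 = 0x63d9
+ 0xaac1 = 0x0e9b
+ 0xe6c1 = 0xf55c
+ 0x9cd4 = 0x9231
One's complement: ~0x9231
Checksum = 0x6dce


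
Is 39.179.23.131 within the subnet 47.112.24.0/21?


Subnet network: 47.112.24.0
Test IP AND mask: 39.179.16.0
No, 39.179.23.131 is not in 47.112.24.0/21


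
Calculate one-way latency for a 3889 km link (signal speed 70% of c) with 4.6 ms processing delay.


Speed = 0.7 * 3e5 km/s = 210000 km/s
Propagation delay = 3889 / 210000 = 0.0185 s = 18.519 ms
Processing delay = 4.6 ms
Total one-way latency = 23.119 ms


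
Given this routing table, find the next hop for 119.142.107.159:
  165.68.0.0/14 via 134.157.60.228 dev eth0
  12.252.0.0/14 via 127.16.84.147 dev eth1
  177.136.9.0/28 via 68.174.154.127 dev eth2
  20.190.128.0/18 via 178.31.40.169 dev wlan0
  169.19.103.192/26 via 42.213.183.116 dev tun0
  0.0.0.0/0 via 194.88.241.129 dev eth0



Longest prefix match for 119.142.107.159:
  /14 165.68.0.0: no
  /14 12.252.0.0: no
  /28 177.136.9.0: no
  /18 20.190.128.0: no
  /26 169.19.103.192: no
  /0 0.0.0.0: MATCH
Selected: next-hop 194.88.241.129 via eth0 (matched /0)


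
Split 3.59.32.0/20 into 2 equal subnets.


New prefix = 20 + 1 = 21
Each subnet has 2048 addresses
  3.59.32.0/21
  3.59.40.0/21
Subnets: 3.59.32.0/21, 3.59.40.0/21


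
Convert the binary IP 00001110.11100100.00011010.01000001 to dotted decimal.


00001110 = 14
11100100 = 228
00011010 = 26
01000001 = 65
IP: 14.228.26.65


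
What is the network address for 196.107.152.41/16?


IP:   11000100.01101011.10011000.00101001
Mask: 11111111.11111111.00000000.00000000
AND operation:
Net:  11000100.01101011.00000000.00000000
Network: 196.107.0.0/16


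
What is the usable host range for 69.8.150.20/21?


Network: 69.8.144.0
Broadcast: 69.8.151.255
First usable = network + 1
Last usable = broadcast - 1
Range: 69.8.144.1 to 69.8.151.254


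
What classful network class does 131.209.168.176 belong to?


First octet: 131
Binary: 10000011
10xxxxxx -> Class B (128-191)
Class B, default mask 255.255.0.0 (/16)


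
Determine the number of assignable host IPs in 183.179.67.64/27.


Host bits = 32 - 27 = 5
Total addresses = 2^5 = 32
Usable = total - 2 (network and broadcast)
Usable hosts: 30


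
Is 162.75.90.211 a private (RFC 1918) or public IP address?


RFC 1918 private ranges:
  10.0.0.0/8 (10.0.0.0 - 10.255.255.255)
  172.16.0.0/12 (172.16.0.0 - 172.31.255.255)
  192.168.0.0/16 (192.168.0.0 - 192.168.255.255)
Public (not in any RFC 1918 range)


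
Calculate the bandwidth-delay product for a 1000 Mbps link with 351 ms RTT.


BDP = bandwidth * RTT
= 1000 Mbps * 351 ms
= 1000 * 1e6 * 351 / 1000 bits
= 351000000 bits
= 43875000 bytes
= 42846.6797 KB
BDP = 351000000 bits (43875000 bytes)


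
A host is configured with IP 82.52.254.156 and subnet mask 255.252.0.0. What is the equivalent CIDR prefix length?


Binary: 11111111.11111100.00000000.00000000
Count leading 1s
Prefix: /14


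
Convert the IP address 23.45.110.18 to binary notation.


23 = 00010111
45 = 00101101
110 = 01101110
18 = 00010010
Binary: 00010111.00101101.01101110.00010010


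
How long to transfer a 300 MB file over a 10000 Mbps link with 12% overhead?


Effective throughput = 10000 * (1 - 12/100) = 8800 Mbps
File size in Mb = 300 * 8 = 2400 Mb
Time = 2400 / 8800
Time = 0.2727 seconds


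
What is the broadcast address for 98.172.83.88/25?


Network: 98.172.83.0/25
Host bits = 7
Set all host bits to 1:
Broadcast: 98.172.83.127


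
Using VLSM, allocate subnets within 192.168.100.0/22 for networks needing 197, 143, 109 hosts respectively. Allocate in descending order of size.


197 hosts -> /24 (254 usable): 192.168.100.0/24
143 hosts -> /24 (254 usable): 192.168.101.0/24
109 hosts -> /25 (126 usable): 192.168.102.0/25
Allocation: 192.168.100.0/24 (197 hosts, 254 usable); 192.168.101.0/24 (143 hosts, 254 usable); 192.168.102.0/25 (109 hosts, 126 usable)


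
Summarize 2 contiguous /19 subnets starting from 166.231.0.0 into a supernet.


Original prefix: /19
Number of subnets: 2 = 2^1
New prefix = 19 - 1 = 18
Supernet: 166.231.0.0/18


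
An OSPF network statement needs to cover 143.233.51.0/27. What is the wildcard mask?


Subnet mask: 255.255.255.224
Wildcard = 255.255.255.255 - subnet mask
255 - 255 = 0
255 - 255 = 0
255 - 255 = 0
255 - 224 = 31
Wildcard: 0.0.0.31


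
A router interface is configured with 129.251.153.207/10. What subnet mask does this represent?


/10 means 10 network bits, 22 host bits
Binary: 11111111110000000000000000000000
Mask: 255.192.0.0


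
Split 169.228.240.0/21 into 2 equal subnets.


New prefix = 21 + 1 = 22
Each subnet has 1024 addresses
  169.228.240.0/22
  169.228.244.0/22
Subnets: 169.228.240.0/22, 169.228.244.0/22


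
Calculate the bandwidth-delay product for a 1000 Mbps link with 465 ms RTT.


BDP = bandwidth * RTT
= 1000 Mbps * 465 ms
= 1000 * 1e6 * 465 / 1000 bits
= 465000000 bits
= 58125000 bytes
= 56762.6953 KB
BDP = 465000000 bits (58125000 bytes)


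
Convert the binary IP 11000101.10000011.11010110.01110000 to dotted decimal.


11000101 = 197
10000011 = 131
11010110 = 214
01110000 = 112
IP: 197.131.214.112


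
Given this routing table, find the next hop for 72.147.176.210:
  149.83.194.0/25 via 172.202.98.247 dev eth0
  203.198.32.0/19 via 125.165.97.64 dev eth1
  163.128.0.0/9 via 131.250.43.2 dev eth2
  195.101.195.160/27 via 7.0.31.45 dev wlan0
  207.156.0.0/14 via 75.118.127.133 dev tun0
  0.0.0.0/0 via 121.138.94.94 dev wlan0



Longest prefix match for 72.147.176.210:
  /25 149.83.194.0: no
  /19 203.198.32.0: no
  /9 163.128.0.0: no
  /27 195.101.195.160: no
  /14 207.156.0.0: no
  /0 0.0.0.0: MATCH
Selected: next-hop 121.138.94.94 via wlan0 (matched /0)


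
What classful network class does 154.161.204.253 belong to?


First octet: 154
Binary: 10011010
10xxxxxx -> Class B (128-191)
Class B, default mask 255.255.0.0 (/16)


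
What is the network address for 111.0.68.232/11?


IP:   01101111.00000000.01000100.11101000
Mask: 11111111.11100000.00000000.00000000
AND operation:
Net:  01101111.00000000.00000000.00000000
Network: 111.0.0.0/11


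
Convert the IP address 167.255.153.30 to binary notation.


167 = 10100111
255 = 11111111
153 = 10011001
30 = 00011110
Binary: 10100111.11111111.10011001.00011110


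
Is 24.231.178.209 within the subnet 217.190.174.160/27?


Subnet network: 217.190.174.160
Test IP AND mask: 24.231.178.192
No, 24.231.178.209 is not in 217.190.174.160/27


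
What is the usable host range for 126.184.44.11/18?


Network: 126.184.0.0
Broadcast: 126.184.63.255
First usable = network + 1
Last usable = broadcast - 1
Range: 126.184.0.1 to 126.184.63.254


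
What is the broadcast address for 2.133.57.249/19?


Network: 2.133.32.0/19
Host bits = 13
Set all host bits to 1:
Broadcast: 2.133.63.255


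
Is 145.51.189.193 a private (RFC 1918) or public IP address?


RFC 1918 private ranges:
  10.0.0.0/8 (10.0.0.0 - 10.255.255.255)
  172.16.0.0/12 (172.16.0.0 - 172.31.255.255)
  192.168.0.0/16 (192.168.0.0 - 192.168.255.255)
Public (not in any RFC 1918 range)


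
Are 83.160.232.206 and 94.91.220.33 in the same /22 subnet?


Mask: 255.255.252.0
83.160.232.206 AND mask = 83.160.232.0
94.91.220.33 AND mask = 94.91.220.0
No, different subnets (83.160.232.0 vs 94.91.220.0)


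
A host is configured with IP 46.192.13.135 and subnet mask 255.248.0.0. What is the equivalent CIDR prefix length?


Binary: 11111111.11111000.00000000.00000000
Count leading 1s
Prefix: /13


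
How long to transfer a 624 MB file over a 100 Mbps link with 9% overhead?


Effective throughput = 100 * (1 - 9/100) = 91 Mbps
File size in Mb = 624 * 8 = 4992 Mb
Time = 4992 / 91
Time = 54.8571 seconds


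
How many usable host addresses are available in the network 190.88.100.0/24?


Host bits = 32 - 24 = 8
Total addresses = 2^8 = 256
Usable = total - 2 (network and broadcast)
Usable hosts: 254


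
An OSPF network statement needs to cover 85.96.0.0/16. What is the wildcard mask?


Subnet mask: 255.255.0.0
Wildcard = 255.255.255.255 - subnet mask
255 - 255 = 0
255 - 255 = 0
255 - 0 = 255
255 - 0 = 255
Wildcard: 0.0.255.255


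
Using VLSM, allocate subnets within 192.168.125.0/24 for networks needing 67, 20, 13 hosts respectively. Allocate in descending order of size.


67 hosts -> /25 (126 usable): 192.168.125.0/25
20 hosts -> /27 (30 usable): 192.168.125.128/27
13 hosts -> /28 (14 usable): 192.168.125.160/28
Allocation: 192.168.125.0/25 (67 hosts, 126 usable); 192.168.125.128/27 (20 hosts, 30 usable); 192.168.125.160/28 (13 hosts, 14 usable)


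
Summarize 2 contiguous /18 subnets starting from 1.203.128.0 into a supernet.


Original prefix: /18
Number of subnets: 2 = 2^1
New prefix = 18 - 1 = 17
Supernet: 1.203.128.0/17


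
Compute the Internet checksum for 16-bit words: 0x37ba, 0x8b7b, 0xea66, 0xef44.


Sum all words (with carry folding):
+ 0x37ba = 0x37ba
+ 0x8b7b = 0xc335
+ 0xea66 = 0xad9c
+ 0xef44 = 0x9ce1
One's complement: ~0x9ce1
Checksum = 0x631e


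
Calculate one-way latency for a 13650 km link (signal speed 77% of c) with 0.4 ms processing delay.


Speed = 0.77 * 3e5 km/s = 231000 km/s
Propagation delay = 13650 / 231000 = 0.0591 s = 59.0909 ms
Processing delay = 0.4 ms
Total one-way latency = 59.4909 ms


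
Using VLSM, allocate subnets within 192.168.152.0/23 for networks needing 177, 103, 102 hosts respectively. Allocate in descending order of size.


177 hosts -> /24 (254 usable): 192.168.152.0/24
103 hosts -> /25 (126 usable): 192.168.153.0/25
102 hosts -> /25 (126 usable): 192.168.153.128/25
Allocation: 192.168.152.0/24 (177 hosts, 254 usable); 192.168.153.0/25 (103 hosts, 126 usable); 192.168.153.128/25 (102 hosts, 126 usable)


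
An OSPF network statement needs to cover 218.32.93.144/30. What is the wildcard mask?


Subnet mask: 255.255.255.252
Wildcard = 255.255.255.255 - subnet mask
255 - 255 = 0
255 - 255 = 0
255 - 255 = 0
255 - 252 = 3
Wildcard: 0.0.0.3


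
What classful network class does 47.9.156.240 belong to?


First octet: 47
Binary: 00101111
0xxxxxxx -> Class A (1-126)
Class A, default mask 255.0.0.0 (/8)


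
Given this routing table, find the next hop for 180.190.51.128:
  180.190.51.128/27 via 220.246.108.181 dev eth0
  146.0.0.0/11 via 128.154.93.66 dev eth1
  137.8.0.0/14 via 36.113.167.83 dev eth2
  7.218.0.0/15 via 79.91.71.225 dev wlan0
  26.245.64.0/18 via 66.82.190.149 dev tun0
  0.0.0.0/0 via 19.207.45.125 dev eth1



Longest prefix match for 180.190.51.128:
  /27 180.190.51.128: MATCH
  /11 146.0.0.0: no
  /14 137.8.0.0: no
  /15 7.218.0.0: no
  /18 26.245.64.0: no
  /0 0.0.0.0: MATCH
Selected: next-hop 220.246.108.181 via eth0 (matched /27)


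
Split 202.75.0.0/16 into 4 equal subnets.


New prefix = 16 + 2 = 18
Each subnet has 16384 addresses
  202.75.0.0/18
  202.75.64.0/18
  202.75.128.0/18
  202.75.192.0/18
Subnets: 202.75.0.0/18, 202.75.64.0/18, 202.75.128.0/18, 202.75.192.0/18


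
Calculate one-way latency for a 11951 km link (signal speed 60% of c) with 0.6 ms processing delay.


Speed = 0.6 * 3e5 km/s = 180000 km/s
Propagation delay = 11951 / 180000 = 0.0664 s = 66.3944 ms
Processing delay = 0.6 ms
Total one-way latency = 66.9944 ms


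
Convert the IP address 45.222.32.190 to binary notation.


45 = 00101101
222 = 11011110
32 = 00100000
190 = 10111110
Binary: 00101101.11011110.00100000.10111110


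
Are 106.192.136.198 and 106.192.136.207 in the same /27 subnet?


Mask: 255.255.255.224
106.192.136.198 AND mask = 106.192.136.192
106.192.136.207 AND mask = 106.192.136.192
Yes, same subnet (106.192.136.192)


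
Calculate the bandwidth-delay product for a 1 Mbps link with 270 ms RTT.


BDP = bandwidth * RTT
= 1 Mbps * 270 ms
= 1 * 1e6 * 270 / 1000 bits
= 270000 bits
= 33750 bytes
= 32.959 KB
BDP = 270000 bits (33750 bytes)


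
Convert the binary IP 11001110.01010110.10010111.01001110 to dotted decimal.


11001110 = 206
01010110 = 86
10010111 = 151
01001110 = 78
IP: 206.86.151.78


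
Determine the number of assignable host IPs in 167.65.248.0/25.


Host bits = 32 - 25 = 7
Total addresses = 2^7 = 128
Usable = total - 2 (network and broadcast)
Usable hosts: 126


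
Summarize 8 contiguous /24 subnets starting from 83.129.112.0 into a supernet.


Original prefix: /24
Number of subnets: 8 = 2^3
New prefix = 24 - 3 = 21
Supernet: 83.129.112.0/21


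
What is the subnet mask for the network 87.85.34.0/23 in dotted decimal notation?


/23 means 23 network bits, 9 host bits
Binary: 11111111111111111111111000000000
Mask: 255.255.254.0


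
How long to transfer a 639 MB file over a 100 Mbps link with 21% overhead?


Effective throughput = 100 * (1 - 21/100) = 79 Mbps
File size in Mb = 639 * 8 = 5112 Mb
Time = 5112 / 79
Time = 64.7089 seconds


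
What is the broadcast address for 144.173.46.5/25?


Network: 144.173.46.0/25
Host bits = 7
Set all host bits to 1:
Broadcast: 144.173.46.127


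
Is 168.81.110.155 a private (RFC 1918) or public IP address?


RFC 1918 private ranges:
  10.0.0.0/8 (10.0.0.0 - 10.255.255.255)
  172.16.0.0/12 (172.16.0.0 - 172.31.255.255)
  192.168.0.0/16 (192.168.0.0 - 192.168.255.255)
Public (not in any RFC 1918 range)


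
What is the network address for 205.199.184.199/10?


IP:   11001101.11000111.10111000.11000111
Mask: 11111111.11000000.00000000.00000000
AND operation:
Net:  11001101.11000000.00000000.00000000
Network: 205.192.0.0/10


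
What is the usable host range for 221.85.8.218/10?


Network: 221.64.0.0
Broadcast: 221.127.255.255
First usable = network + 1
Last usable = broadcast - 1
Range: 221.64.0.1 to 221.127.255.254


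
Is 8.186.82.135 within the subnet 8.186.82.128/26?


Subnet network: 8.186.82.128
Test IP AND mask: 8.186.82.128
Yes, 8.186.82.135 is in 8.186.82.128/26


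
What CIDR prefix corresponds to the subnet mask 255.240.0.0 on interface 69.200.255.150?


Binary: 11111111.11110000.00000000.00000000
Count leading 1s
Prefix: /12


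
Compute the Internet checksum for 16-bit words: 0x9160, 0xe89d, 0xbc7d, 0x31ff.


Sum all words (with carry folding):
+ 0x9160 = 0x9160
+ 0xe89d = 0x79fe
+ 0xbc7d = 0x367c
+ 0x31ff = 0x687b
One's complement: ~0x687b
Checksum = 0x9784


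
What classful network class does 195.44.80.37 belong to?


First octet: 195
Binary: 11000011
110xxxxx -> Class C (192-223)
Class C, default mask 255.255.255.0 (/24)


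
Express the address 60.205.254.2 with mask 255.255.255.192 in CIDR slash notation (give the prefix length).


Binary: 11111111.11111111.11111111.11000000
Count leading 1s
Prefix: /26


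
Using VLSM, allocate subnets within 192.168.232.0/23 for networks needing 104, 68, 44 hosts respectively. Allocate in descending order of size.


104 hosts -> /25 (126 usable): 192.168.232.0/25
68 hosts -> /25 (126 usable): 192.168.232.128/25
44 hosts -> /26 (62 usable): 192.168.233.0/26
Allocation: 192.168.232.0/25 (104 hosts, 126 usable); 192.168.232.128/25 (68 hosts, 126 usable); 192.168.233.0/26 (44 hosts, 62 usable)


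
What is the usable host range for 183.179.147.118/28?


Network: 183.179.147.112
Broadcast: 183.179.147.127
First usable = network + 1
Last usable = broadcast - 1
Range: 183.179.147.113 to 183.179.147.126


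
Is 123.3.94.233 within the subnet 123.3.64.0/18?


Subnet network: 123.3.64.0
Test IP AND mask: 123.3.64.0
Yes, 123.3.94.233 is in 123.3.64.0/18


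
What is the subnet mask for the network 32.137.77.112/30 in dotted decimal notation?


/30 means 30 network bits, 2 host bits
Binary: 11111111111111111111111111111100
Mask: 255.255.255.252


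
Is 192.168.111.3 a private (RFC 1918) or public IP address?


RFC 1918 private ranges:
  10.0.0.0/8 (10.0.0.0 - 10.255.255.255)
  172.16.0.0/12 (172.16.0.0 - 172.31.255.255)
  192.168.0.0/16 (192.168.0.0 - 192.168.255.255)
Private (in 192.168.0.0/16)


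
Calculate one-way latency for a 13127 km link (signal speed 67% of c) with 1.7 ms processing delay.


Speed = 0.67 * 3e5 km/s = 201000 km/s
Propagation delay = 13127 / 201000 = 0.0653 s = 65.3085 ms
Processing delay = 1.7 ms
Total one-way latency = 67.0085 ms


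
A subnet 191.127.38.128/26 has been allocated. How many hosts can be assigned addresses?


Host bits = 32 - 26 = 6
Total addresses = 2^6 = 64
Usable = total - 2 (network and broadcast)
Usable hosts: 62


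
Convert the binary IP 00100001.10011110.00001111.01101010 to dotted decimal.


00100001 = 33
10011110 = 158
00001111 = 15
01101010 = 106
IP: 33.158.15.106


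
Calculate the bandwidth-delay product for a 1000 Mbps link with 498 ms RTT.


BDP = bandwidth * RTT
= 1000 Mbps * 498 ms
= 1000 * 1e6 * 498 / 1000 bits
= 498000000 bits
= 62250000 bytes
= 60791.0156 KB
BDP = 498000000 bits (62250000 bytes)


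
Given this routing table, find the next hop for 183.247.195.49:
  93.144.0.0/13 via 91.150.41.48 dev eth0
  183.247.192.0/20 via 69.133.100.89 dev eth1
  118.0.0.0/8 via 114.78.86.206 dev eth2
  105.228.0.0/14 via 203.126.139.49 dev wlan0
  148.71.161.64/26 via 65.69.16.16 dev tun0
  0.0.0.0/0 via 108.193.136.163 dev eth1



Longest prefix match for 183.247.195.49:
  /13 93.144.0.0: no
  /20 183.247.192.0: MATCH
  /8 118.0.0.0: no
  /14 105.228.0.0: no
  /26 148.71.161.64: no
  /0 0.0.0.0: MATCH
Selected: next-hop 69.133.100.89 via eth1 (matched /20)
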